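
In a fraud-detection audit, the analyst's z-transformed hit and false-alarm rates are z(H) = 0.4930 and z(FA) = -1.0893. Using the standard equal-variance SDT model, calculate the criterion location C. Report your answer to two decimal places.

C = 0.30

c = −½·[z(H) + z(FA)] = −½·(0.4930 + (-1.0893)) = 0.29815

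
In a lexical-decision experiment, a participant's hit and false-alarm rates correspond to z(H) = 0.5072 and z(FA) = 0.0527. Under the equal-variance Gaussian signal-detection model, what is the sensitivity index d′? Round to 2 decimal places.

d′ = 0.45

d' = z(H) − z(FA) = 0.5072 − 0.0527 = 0.4545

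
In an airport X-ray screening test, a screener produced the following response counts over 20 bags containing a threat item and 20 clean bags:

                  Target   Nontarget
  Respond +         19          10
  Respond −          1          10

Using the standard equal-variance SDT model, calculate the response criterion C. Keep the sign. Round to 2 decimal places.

H = 19/20 = 0.9500
FA = 10/20 = 0.5000
z(H) = z(0.9500) = 1.645
z(FA) = z(0.5000) = 0.000
c = −½·[z(H) + z(FA)] = −0.5 × (1.645 + 0.000) = -0.8225
c < 0: the screener has a liberal response bias.

C = -0.82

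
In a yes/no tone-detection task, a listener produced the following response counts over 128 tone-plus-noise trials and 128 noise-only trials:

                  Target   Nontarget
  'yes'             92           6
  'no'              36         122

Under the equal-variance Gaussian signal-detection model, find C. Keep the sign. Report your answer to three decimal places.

H = 92/128 = 0.7188
FA = 6/128 = 0.0469
Φ⁻¹(H) = Φ⁻¹(0.7188) = 0.5793
Φ⁻¹(FA) = Φ⁻¹(0.0469) = -1.6757
c = −½·[z(H) + z(FA)] = −0.5 × (0.5793 + (-1.6757)) = 0.5482
c > 0: the listener has a conservative response bias.

C = 0.548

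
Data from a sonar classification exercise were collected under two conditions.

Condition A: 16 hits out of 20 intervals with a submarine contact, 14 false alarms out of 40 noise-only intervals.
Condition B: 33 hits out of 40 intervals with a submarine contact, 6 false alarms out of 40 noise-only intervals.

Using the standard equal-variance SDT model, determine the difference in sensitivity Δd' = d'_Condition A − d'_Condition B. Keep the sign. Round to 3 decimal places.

Condition A: z(0.8000) = 0.8416, z(0.3500) = -0.3853, d' = 1.2269
Condition B: z(0.8250) = 0.9346, z(0.1500) = -1.0364, d' = 1.9710
Δd' = d'_Condition A − d'_Condition B = 1.2269 − 1.9710 = -0.7441
Condition B has the higher sensitivity.

Δd' = -0.744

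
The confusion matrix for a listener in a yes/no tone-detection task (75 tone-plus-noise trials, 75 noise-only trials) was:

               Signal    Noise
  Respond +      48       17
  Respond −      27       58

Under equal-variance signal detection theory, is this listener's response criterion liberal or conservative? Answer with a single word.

conservative

z(H) = 0.358, z(FA) = -0.750
c = −½·(z(H) + z(FA)) = 0.196
c > 0 → conservative criterion (biased toward responding “no”).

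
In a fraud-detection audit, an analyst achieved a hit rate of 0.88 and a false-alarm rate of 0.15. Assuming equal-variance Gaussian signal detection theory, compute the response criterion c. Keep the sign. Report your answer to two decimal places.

Φ⁻¹(H) = Φ⁻¹(0.88) = 1.175
Φ⁻¹(FA) = Φ⁻¹(0.15) = -1.036
c = −½·[z(H) + z(FA)] = −0.5 × (1.175 + (-1.036)) = -0.0695
c < 0: the analyst has a liberal response bias.

c = -0.07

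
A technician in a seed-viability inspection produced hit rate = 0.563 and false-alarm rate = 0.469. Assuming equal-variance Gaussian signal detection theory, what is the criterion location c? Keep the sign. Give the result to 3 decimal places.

z(0.563) = 0.1586, z(0.469) = -0.0778
c = −½·[z(H) + z(FA)] = −0.5 × (0.1586 + (-0.0778)) = -0.0404
c < 0: the technician has a liberal response bias.

c = -0.040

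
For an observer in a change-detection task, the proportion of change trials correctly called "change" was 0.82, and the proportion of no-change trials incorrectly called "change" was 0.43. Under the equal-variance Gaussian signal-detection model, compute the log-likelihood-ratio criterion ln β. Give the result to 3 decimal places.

ln β = -0.403

Φ⁻¹(H) = 0.9154
Φ⁻¹(FA) = -0.1764
ln β = −½·[z(H)² − z(FA)²] = −0.5 × (0.8380 − 0.0311) = -0.40345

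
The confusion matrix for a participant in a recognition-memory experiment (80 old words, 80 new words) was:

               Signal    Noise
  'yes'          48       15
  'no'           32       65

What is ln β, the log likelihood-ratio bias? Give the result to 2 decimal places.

H = 48/80 = 0.6000
FA = 15/80 = 0.1875
Φ⁻¹(0.6000) = 0.253, Φ⁻¹(0.1875) = -0.887
ln β = −½·[z(H)² − z(FA)²] = −0.5 × (0.064 − 0.787) = 0.3615

ln β = 0.36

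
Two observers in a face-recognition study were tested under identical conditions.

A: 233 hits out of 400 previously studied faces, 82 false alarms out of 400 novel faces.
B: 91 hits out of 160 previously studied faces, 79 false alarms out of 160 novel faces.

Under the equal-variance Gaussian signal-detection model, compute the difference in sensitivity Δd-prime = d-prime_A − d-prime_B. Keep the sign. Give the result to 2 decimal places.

A: z(0.5825) = 0.208, z(0.2050) = -0.824, d' = 1.032
B: z(0.5687) = 0.173, z(0.4938) = -0.016, d' = 0.189
Δd' = d'_A − d'_B = 1.032 − 0.189 = 0.843
A has the higher sensitivity.

Δd-prime = 0.84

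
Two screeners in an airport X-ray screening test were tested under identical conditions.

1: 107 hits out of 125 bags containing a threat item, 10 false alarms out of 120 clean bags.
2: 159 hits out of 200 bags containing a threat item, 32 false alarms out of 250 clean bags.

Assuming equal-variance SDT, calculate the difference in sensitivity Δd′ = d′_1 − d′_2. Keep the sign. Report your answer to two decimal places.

Δd′ = 0.49

1: z(0.8560) = 1.063, z(0.0833) = -1.383, d' = 2.446
2: z(0.7950) = 0.824, z(0.1280) = -1.136, d' = 1.960
Δd' = d'_1 − d'_2 = 2.446 − 1.960 = 0.486
1 has the higher sensitivity.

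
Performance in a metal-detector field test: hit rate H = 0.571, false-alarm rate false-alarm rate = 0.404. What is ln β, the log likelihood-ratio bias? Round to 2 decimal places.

z(H) = 0.179
z(FA) = -0.243
ln β = −½·[z(H)² − z(FA)²] = −0.5 × (0.032 − 0.059) = 0.0135

ln β = 0.01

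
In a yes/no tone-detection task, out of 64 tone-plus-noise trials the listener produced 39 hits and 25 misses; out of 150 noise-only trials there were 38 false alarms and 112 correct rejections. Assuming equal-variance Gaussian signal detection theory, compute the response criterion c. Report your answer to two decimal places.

c = 0.19

H = 39/64 = 0.6094
FA = 38/150 = 0.2533
Φ⁻¹(H) = Φ⁻¹(0.6094) = 0.278
Φ⁻¹(FA) = Φ⁻¹(0.2533) = -0.664
c = −½·[z(H) + z(FA)] = −0.5 × (0.278 + (-0.664)) = 0.193
c > 0: the listener has a conservative response bias.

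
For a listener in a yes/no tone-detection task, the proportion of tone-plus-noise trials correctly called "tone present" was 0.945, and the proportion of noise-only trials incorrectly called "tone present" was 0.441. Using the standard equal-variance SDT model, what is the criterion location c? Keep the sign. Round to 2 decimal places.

c = -0.72

z(H) = z(0.945) = 1.5982
z(FA) = z(0.441) = -0.1484
c = −½·[z(H) + z(FA)] = −0.5 × (1.5982 + (-0.1484)) = -0.7249
c < 0: the listener has a liberal response bias.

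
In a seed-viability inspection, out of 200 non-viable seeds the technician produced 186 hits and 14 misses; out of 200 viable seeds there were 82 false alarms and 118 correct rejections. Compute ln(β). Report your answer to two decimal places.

H = 186/200 = 0.9300
FA = 82/200 = 0.4100
z(H) = z(0.9300) = 1.476
z(FA) = z(0.4100) = -0.228
ln β = −½·[z(H)² − z(FA)²] = −0.5 × (2.179 − 0.052) = -1.0635

ln β = -1.06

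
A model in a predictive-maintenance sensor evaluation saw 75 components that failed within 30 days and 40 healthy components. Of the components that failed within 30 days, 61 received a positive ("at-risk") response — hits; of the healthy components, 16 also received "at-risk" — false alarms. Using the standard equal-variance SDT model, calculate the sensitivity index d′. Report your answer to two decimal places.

d′ = 1.14

H = 61/75 = 0.8133
FA = 16/40 = 0.4000
Φ⁻¹(0.8133) = 0.8901, Φ⁻¹(0.4000) = -0.2533
d' = z(H) − z(FA) = 0.8901 − (-0.2533) = 1.1434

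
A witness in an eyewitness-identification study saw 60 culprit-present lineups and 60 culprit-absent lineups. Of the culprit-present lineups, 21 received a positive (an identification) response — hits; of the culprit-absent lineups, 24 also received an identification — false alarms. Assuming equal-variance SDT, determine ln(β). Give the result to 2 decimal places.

ln β = -0.04

H = 21/60 = 0.3500
FA = 24/60 = 0.4000
z(H) = -0.385
z(FA) = -0.253
ln β = −½·[z(H)² − z(FA)²] = −0.5 × (0.148 − 0.064) = -0.042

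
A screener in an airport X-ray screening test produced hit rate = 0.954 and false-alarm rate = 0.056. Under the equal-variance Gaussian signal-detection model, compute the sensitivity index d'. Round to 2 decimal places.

d' = 3.27

z(0.954) = 1.6849, z(0.056) = -1.5893
d' = z(H) − z(FA) = 1.6849 − (-1.5893) = 3.2742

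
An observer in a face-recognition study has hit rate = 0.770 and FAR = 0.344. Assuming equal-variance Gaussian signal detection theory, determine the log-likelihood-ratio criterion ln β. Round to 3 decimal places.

ln β = -0.192

z(H) = 0.7388
z(FA) = -0.4016
ln β = −½·[z(H)² − z(FA)²] = −0.5 × (0.5458 − 0.1613) = -0.19225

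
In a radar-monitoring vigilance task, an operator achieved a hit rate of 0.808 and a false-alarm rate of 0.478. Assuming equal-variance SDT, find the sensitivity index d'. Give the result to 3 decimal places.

d' = 0.926

Φ⁻¹(H) = Φ⁻¹(0.808) = 0.8705
Φ⁻¹(FA) = Φ⁻¹(0.478) = -0.0552
d' = z(H) − z(FA) = 0.8705 − (-0.0552) = 0.9257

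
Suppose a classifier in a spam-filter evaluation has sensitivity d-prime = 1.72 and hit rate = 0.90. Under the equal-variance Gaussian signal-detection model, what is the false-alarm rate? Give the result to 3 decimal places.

false-alarm rate = 0.331

z(hit rate) = z(0.90) = 1.2816
z(FA) = z(H) − d' = 1.2816 − 1.72 = -0.4384
false-alarm rate = Φ(-0.4384) = 0.3305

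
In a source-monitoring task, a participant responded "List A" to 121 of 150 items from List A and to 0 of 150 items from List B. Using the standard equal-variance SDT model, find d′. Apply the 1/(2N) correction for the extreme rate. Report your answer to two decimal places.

The false-alarm rate is 0/150 = 0, so apply the 1/(2N) correction: FA → 1/(2·150) = 0.00333.
z(H) = z(0.80667) = 0.866
z(FA) = z(0.00333) = -2.713
d' = 0.866 − (-2.713) = 3.579

d′ = 3.58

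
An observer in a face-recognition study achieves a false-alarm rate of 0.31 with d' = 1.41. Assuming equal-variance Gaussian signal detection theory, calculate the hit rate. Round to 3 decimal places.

z(false-alarm rate) = z(0.31) = -0.4959
z(H) = z(FA) + d' = -0.4959 + 1.41 = 0.9141
hit rate = Φ(0.9141) = 0.8197

hit rate = 0.820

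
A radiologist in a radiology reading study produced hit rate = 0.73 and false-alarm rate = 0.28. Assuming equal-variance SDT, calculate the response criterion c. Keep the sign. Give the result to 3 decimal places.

z(0.73) = 0.6128, z(0.28) = -0.5828
c = −½·[z(H) + z(FA)] = −0.5 × (0.6128 + (-0.5828)) = -0.0150

c = -0.015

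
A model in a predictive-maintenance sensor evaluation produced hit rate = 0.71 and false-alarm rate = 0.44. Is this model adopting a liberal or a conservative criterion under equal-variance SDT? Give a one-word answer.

z(H) = 0.553, z(FA) = -0.151
c = −½·(z(H) + z(FA)) = -0.201
c < 0 → liberal criterion (biased toward responding “yes”).

liberal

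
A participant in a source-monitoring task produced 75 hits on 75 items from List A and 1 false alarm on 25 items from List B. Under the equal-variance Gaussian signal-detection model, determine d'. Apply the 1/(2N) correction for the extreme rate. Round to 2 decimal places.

The hit rate is 75/75 = 1, so apply the 1/(2N) correction: H → 1 − 1/(2·75) = 0.99333.
z(H) = z(0.99333) = 2.475
z(FA) = z(0.04000) = -1.751
d' = 2.475 − (-1.751) = 4.226

d' = 4.23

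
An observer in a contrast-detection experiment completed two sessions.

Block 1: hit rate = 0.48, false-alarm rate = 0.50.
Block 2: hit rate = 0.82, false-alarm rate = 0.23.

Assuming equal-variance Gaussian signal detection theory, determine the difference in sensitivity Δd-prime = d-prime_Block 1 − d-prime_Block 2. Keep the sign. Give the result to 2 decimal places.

Block 1: z(0.48) = -0.050, z(0.50) = 0.000, d' = -0.050
Block 2: z(0.82) = 0.915, z(0.23) = -0.739, d' = 1.654
Δd' = d'_Block 1 − d'_Block 2 = -0.050 − 1.654 = -1.704
Block 2 has the higher sensitivity.

Δd-prime = -1.70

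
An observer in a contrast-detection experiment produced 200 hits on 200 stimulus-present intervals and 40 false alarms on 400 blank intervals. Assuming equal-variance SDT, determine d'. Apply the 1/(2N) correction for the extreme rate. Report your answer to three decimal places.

The hit rate is 200/200 = 1, so apply the 1/(2N) correction: H → 1 − 1/(2·200) = 0.99750.
z(H) = z(0.99750) = 2.8070
z(FA) = z(0.10000) = -1.2816
d' = 2.8070 − (-1.2816) = 4.0886

d' = 4.089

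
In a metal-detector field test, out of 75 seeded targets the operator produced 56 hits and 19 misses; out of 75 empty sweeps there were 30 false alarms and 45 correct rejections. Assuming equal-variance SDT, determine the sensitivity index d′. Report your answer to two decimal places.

d′ = 0.92

H = 56/75 = 0.7467
FA = 30/75 = 0.4000
Φ⁻¹(H) = Φ⁻¹(0.7467) = 0.664
Φ⁻¹(FA) = Φ⁻¹(0.4000) = -0.253
d' = z(H) − z(FA) = 0.664 − (-0.253) = 0.917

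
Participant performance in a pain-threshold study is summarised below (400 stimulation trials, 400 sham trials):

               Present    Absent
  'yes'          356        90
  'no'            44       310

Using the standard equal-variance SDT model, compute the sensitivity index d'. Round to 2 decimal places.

H = 356/400 = 0.8900
FA = 90/400 = 0.2250
z(H) = z(0.8900) = 1.227
z(FA) = z(0.2250) = -0.755
d' = z(H) − z(FA) = 1.227 − (-0.755) = 1.982

d' = 1.98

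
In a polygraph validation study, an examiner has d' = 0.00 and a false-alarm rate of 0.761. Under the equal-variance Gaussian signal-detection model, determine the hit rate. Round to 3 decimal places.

z(false-alarm rate) = z(0.761) = 0.7095
z(H) = z(FA) + d' = 0.7095 + 0.00 = 0.7095
hit rate = Φ(0.7095) = 0.7610

hit rate = 0.761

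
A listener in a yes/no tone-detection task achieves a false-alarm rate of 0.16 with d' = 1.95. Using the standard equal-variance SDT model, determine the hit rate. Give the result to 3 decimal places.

hit rate = 0.830

z(false-alarm rate) = z(0.16) = -0.9945
z(H) = z(FA) + d' = -0.9945 + 1.95 = 0.9555
hit rate = Φ(0.9555) = 0.8303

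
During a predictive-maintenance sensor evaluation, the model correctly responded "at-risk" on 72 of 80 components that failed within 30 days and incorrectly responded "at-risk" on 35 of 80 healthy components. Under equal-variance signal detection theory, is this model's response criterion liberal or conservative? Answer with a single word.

liberal

z(H) = 1.282, z(FA) = -0.157
c = −½·(z(H) + z(FA)) = -0.5625
c < 0 → liberal criterion (biased toward responding “yes”).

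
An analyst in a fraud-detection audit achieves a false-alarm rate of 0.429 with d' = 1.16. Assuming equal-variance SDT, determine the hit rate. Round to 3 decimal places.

z(false-alarm rate) = z(0.429) = -0.1789
z(H) = z(FA) + d' = -0.1789 + 1.16 = 0.9811
hit rate = Φ(0.9811) = 0.8367

hit rate = 0.837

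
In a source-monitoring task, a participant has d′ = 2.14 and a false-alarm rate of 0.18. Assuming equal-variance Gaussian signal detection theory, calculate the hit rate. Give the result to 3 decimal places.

z(false-alarm rate) = z(0.18) = -0.9154
z(H) = z(FA) + d' = -0.9154 + 2.14 = 1.2246
hit rate = Φ(1.2246) = 0.8896

hit rate = 0.890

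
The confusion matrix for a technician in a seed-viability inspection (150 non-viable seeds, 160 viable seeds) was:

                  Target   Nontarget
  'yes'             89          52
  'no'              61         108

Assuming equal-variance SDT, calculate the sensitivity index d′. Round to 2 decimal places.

H = 89/150 = 0.5933
FA = 52/160 = 0.3250
z(H) = 0.236
z(FA) = -0.454
d' = z(H) − z(FA) = 0.236 − (-0.454) = 0.690

d′ = 0.69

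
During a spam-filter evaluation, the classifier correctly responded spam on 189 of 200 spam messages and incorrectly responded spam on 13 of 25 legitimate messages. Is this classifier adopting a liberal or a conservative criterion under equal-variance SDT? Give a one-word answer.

z(H) = 1.598, z(FA) = 0.050
c = −½·(z(H) + z(FA)) = -0.824
c < 0 → liberal criterion (biased toward responding “yes”).

liberal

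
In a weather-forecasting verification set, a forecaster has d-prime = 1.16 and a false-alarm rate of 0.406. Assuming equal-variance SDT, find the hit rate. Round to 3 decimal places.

z(false-alarm rate) = z(0.406) = -0.2378
z(H) = z(FA) + d' = -0.2378 + 1.16 = 0.9222
hit rate = Φ(0.9222) = 0.8218

hit rate = 0.822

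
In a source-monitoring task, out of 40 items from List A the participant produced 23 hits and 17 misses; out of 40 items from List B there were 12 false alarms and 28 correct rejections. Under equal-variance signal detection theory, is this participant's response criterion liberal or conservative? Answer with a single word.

conservative

z(H) = 0.189, z(FA) = -0.524
c = −½·(z(H) + z(FA)) = 0.1675
c > 0 → conservative criterion (biased toward responding “no”).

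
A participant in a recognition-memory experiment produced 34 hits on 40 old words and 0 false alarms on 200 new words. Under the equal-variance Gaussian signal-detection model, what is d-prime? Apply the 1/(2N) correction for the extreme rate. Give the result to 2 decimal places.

The false-alarm rate is 0/200 = 0, so apply the 1/(2N) correction: FA → 1/(2·200) = 0.00250.
z(H) = z(0.85000) = 1.036
z(FA) = z(0.00250) = -2.807
d' = 1.036 − (-2.807) = 3.843

d-prime = 3.84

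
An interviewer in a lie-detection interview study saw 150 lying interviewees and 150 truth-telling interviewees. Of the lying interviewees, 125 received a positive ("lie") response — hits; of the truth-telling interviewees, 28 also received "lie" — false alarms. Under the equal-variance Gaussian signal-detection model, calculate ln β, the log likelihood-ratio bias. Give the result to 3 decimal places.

H = 125/150 = 0.8333
FA = 28/150 = 0.1867
z(H) = z(0.8333) = 0.9673
z(FA) = z(0.1867) = -0.8901
ln β = −½·[z(H)² − z(FA)²] = −0.5 × (0.9357 − 0.7923) = -0.0717

ln β = -0.072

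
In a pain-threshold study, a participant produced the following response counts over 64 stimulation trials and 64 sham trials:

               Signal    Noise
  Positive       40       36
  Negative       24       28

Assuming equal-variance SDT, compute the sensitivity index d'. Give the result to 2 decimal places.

H = 40/64 = 0.6250
FA = 36/64 = 0.5625
z(H) = 0.3186
z(FA) = 0.1573
d' = z(H) − z(FA) = 0.3186 − 0.1573 = 0.1613

d' = 0.16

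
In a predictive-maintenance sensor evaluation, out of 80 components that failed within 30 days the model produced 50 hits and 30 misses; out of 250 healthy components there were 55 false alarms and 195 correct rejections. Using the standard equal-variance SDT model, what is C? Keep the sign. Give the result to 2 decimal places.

C = 0.23

H = 50/80 = 0.6250
FA = 55/250 = 0.2200
z(H) = 0.3186
z(FA) = -0.7722
c = −½·[z(H) + z(FA)] = −0.5 × (0.3186 + (-0.7722)) = 0.2268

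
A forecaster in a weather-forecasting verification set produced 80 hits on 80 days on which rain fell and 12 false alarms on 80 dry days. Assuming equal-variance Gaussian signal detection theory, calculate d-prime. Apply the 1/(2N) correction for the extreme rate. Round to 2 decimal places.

d-prime = 3.53

The hit rate is 80/80 = 1, so apply the 1/(2N) correction: H → 1 − 1/(2·80) = 0.99375.
z(H) = z(0.99375) = 2.498
z(FA) = z(0.15000) = -1.036
d' = 2.498 − (-1.036) = 3.534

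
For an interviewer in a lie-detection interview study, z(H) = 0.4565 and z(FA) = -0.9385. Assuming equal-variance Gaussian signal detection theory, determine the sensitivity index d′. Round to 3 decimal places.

d′ = 1.395

d' = z(H) − z(FA) = 0.4565 − (-0.9385) = 1.3950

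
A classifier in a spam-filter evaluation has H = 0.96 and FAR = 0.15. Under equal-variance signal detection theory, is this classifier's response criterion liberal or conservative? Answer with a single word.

z(H) = 1.751, z(FA) = -1.036
c = −½·(z(H) + z(FA)) = -0.3575
c < 0 → liberal criterion (biased toward responding “yes”).

liberal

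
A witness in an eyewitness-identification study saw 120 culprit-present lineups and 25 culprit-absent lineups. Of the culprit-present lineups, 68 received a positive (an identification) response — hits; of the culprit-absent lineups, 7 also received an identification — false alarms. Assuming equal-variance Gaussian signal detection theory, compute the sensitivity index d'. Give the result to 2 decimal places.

H = 68/120 = 0.5667
FA = 7/25 = 0.2800
z(H) = 0.168
z(FA) = -0.583
d' = z(H) − z(FA) = 0.168 − (-0.583) = 0.751

d' = 0.75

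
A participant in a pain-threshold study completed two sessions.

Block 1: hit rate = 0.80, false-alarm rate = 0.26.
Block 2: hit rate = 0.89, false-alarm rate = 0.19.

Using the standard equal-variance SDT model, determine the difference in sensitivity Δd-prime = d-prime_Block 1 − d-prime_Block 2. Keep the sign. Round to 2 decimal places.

Block 1: z(0.80) = 0.842, z(0.26) = -0.643, d' = 1.485
Block 2: z(0.89) = 1.227, z(0.19) = -0.878, d' = 2.105
Δd' = d'_Block 1 − d'_Block 2 = 1.485 − 2.105 = -0.620
Block 2 has the higher sensitivity.

Δd-prime = -0.62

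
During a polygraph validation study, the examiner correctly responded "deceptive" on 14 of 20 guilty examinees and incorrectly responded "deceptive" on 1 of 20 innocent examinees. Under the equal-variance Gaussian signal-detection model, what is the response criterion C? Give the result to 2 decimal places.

C = 0.56

H = 14/20 = 0.7000
FA = 1/20 = 0.0500
z(H) = z(0.7000) = 0.5244
z(FA) = z(0.0500) = -1.6449
c = −½·[z(H) + z(FA)] = −0.5 × (0.5244 + (-1.6449)) = 0.56025
c > 0: the examiner has a conservative response bias.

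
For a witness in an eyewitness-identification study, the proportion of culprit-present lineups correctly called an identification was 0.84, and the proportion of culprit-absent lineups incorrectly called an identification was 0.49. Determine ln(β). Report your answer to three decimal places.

z(H) = 0.9945
z(FA) = -0.0251
ln β = −½·[z(H)² − z(FA)²] = −0.5 × (0.9890 − 0.0006) = -0.4942

ln β = -0.494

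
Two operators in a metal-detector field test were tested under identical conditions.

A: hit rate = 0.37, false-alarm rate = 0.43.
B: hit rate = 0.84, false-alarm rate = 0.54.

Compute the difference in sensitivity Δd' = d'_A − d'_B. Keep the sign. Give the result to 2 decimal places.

Δd' = -1.05

A: z(0.37) = -0.332, z(0.43) = -0.176, d' = -0.156
B: z(0.84) = 0.994, z(0.54) = 0.100, d' = 0.894
Δd' = d'_A − d'_B = -0.156 − 0.894 = -1.050
B has the higher sensitivity.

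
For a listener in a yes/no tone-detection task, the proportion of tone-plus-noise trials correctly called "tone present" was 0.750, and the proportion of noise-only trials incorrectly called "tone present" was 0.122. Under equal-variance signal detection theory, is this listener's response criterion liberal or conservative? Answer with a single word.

z(H) = 0.674, z(FA) = -1.165
c = −½·(z(H) + z(FA)) = 0.2455
c > 0 → conservative criterion (biased toward responding “no”).

conservative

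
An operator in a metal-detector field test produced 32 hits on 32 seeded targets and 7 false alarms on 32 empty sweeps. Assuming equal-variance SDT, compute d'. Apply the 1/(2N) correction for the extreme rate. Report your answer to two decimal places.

The hit rate is 32/32 = 1, so apply the 1/(2N) correction: H → 1 − 1/(2·32) = 0.98438.
z(H) = z(0.98438) = 2.154
z(FA) = z(0.21875) = -0.776
d' = 2.154 − (-0.776) = 2.930

d' = 2.93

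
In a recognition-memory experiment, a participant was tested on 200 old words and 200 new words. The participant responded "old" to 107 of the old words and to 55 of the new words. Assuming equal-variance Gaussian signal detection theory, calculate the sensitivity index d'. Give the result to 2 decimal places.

H = 107/200 = 0.5350
FA = 55/200 = 0.2750
z(0.5350) = 0.0878, z(0.2750) = -0.5978
d' = z(H) − z(FA) = 0.0878 − (-0.5978) = 0.6856

d' = 0.69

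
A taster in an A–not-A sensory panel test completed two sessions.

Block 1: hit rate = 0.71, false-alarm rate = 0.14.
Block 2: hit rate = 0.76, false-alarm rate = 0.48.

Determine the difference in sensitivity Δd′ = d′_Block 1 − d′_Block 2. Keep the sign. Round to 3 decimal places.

Δd′ = 0.877

Block 1: z(0.71) = 0.5534, z(0.14) = -1.0803, d' = 1.6337
Block 2: z(0.76) = 0.7063, z(0.48) = -0.0502, d' = 0.7565
Δd' = d'_Block 1 − d'_Block 2 = 1.6337 − 0.7565 = 0.8772
Block 1 has the higher sensitivity.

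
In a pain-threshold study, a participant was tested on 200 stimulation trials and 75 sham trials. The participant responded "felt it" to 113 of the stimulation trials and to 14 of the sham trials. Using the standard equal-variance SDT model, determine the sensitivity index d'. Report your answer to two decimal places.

H = 113/200 = 0.5650
FA = 14/75 = 0.1867
z(H) = 0.1637
z(FA) = -0.8901
d' = z(H) − z(FA) = 0.1637 − (-0.8901) = 1.0538

d' = 1.05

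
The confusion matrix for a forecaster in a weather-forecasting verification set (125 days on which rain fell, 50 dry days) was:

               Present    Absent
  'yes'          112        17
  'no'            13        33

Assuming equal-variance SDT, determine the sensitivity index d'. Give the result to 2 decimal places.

H = 112/125 = 0.8960
FA = 17/50 = 0.3400
z(H) = 1.259
z(FA) = -0.412
d' = z(H) − z(FA) = 1.259 − (-0.412) = 1.671

d' = 1.67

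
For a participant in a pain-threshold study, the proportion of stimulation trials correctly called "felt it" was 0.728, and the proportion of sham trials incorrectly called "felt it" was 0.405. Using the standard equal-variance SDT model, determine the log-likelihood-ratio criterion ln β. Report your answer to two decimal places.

ln β = -0.16

z(H) = 0.607
z(FA) = -0.240
ln β = −½·[z(H)² − z(FA)²] = −0.5 × (0.368 − 0.058) = -0.155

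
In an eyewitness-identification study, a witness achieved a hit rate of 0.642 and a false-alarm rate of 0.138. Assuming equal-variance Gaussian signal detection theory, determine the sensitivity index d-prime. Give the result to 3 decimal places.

d-prime = 1.453

z(H) = z(0.642) = 0.3638
z(FA) = z(0.138) = -1.0893
d' = z(H) − z(FA) = 0.3638 − (-1.0893) = 1.4531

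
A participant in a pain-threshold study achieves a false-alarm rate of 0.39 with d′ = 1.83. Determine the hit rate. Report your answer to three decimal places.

hit rate = 0.940

z(false-alarm rate) = z(0.39) = -0.2793
z(H) = z(FA) + d' = -0.2793 + 1.83 = 1.5507
hit rate = Φ(1.5507) = 0.9395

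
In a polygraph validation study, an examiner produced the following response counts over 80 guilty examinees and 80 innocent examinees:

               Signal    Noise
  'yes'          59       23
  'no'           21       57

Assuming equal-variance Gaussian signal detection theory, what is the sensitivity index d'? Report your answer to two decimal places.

d' = 1.20

H = 59/80 = 0.7375
FA = 23/80 = 0.2875
Φ⁻¹(H) = Φ⁻¹(0.7375) = 0.6357
Φ⁻¹(FA) = Φ⁻¹(0.2875) = -0.5607
d' = z(H) − z(FA) = 0.6357 − (-0.5607) = 1.1964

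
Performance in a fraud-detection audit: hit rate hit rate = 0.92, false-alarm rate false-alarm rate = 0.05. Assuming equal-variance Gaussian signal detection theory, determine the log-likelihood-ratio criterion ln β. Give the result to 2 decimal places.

ln β = 0.37

z(H) = z(0.92) = 1.405
z(FA) = z(0.05) = -1.645
ln β = −½·[z(H)² − z(FA)²] = −0.5 × (1.974 − 2.706) = 0.366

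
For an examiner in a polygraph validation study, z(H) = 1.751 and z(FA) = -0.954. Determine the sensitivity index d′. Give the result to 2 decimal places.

d′ = 2.71

d' = z(H) − z(FA) = 1.751 − (-0.954) = 2.705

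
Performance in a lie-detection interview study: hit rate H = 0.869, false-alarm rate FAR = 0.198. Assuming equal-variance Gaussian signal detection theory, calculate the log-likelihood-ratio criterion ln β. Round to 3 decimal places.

z(H) = z(0.869) = 1.1217
z(FA) = z(0.198) = -0.8488
ln β = −½·[z(H)² − z(FA)²] = −0.5 × (1.2582 − 0.7205) = -0.26885

ln β = -0.269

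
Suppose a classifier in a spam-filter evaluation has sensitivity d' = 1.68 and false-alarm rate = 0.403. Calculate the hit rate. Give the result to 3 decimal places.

hit rate = 0.924

z(false-alarm rate) = z(0.403) = -0.2456
z(H) = z(FA) + d' = -0.2456 + 1.68 = 1.4344
hit rate = Φ(1.4344) = 0.9243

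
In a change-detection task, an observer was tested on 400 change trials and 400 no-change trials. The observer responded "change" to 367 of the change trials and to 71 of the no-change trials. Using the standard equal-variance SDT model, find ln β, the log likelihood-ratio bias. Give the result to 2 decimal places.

H = 367/400 = 0.9175
FA = 71/400 = 0.1775
z(H) = z(0.9175) = 1.388
z(FA) = z(0.1775) = -0.925
ln β = −½·[z(H)² − z(FA)²] = −0.5 × (1.927 − 0.856) = -0.5355

ln β = -0.54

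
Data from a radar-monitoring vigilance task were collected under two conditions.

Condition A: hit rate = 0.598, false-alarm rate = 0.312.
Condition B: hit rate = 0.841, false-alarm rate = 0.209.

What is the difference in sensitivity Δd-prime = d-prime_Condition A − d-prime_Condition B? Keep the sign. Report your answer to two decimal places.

Condition A: z(0.598) = 0.248, z(0.312) = -0.490, d' = 0.738
Condition B: z(0.841) = 0.999, z(0.209) = -0.810, d' = 1.809
Δd' = d'_Condition A − d'_Condition B = 0.738 − 1.809 = -1.071
Condition B has the higher sensitivity.

Δd-prime = -1.07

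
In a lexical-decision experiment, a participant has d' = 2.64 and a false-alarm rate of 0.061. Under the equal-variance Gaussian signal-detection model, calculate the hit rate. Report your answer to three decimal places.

z(false-alarm rate) = z(0.061) = -1.5464
z(H) = z(FA) + d' = -1.5464 + 2.64 = 1.0936
hit rate = Φ(1.0936) = 0.8629

hit rate = 0.863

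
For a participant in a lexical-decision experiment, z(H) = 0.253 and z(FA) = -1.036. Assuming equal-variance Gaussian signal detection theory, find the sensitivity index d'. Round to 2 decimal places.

d' = z(H) − z(FA) = 0.253 − (-1.036) = 1.289

d' = 1.29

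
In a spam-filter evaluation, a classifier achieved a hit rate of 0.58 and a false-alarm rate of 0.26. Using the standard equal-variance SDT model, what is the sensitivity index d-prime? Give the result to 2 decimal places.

d-prime = 0.85

z(H) = z(0.58) = 0.2019
z(FA) = z(0.26) = -0.6433
d' = z(H) − z(FA) = 0.2019 − (-0.6433) = 0.8452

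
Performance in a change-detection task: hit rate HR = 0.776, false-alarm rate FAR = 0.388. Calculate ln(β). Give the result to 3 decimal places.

ln β = -0.247

z(0.776) = 0.7588, z(0.388) = -0.2845
ln β = −½·[z(H)² − z(FA)²] = −0.5 × (0.5758 − 0.0809) = -0.24745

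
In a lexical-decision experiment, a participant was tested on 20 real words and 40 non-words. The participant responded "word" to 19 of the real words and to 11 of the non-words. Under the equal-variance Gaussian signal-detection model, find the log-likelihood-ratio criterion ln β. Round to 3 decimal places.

ln β = -1.174

H = 19/20 = 0.9500
FA = 11/40 = 0.2750
Φ⁻¹(H) = Φ⁻¹(0.9500) = 1.6449
Φ⁻¹(FA) = Φ⁻¹(0.2750) = -0.5978
ln β = −½·[z(H)² − z(FA)²] = −0.5 × (2.7057 − 0.3574) = -1.17415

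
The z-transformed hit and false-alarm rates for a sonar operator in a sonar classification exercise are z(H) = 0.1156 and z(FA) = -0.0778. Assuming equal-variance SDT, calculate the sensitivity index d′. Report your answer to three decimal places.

d′ = 0.193

d' = z(H) − z(FA) = 0.1156 − (-0.0778) = 0.1934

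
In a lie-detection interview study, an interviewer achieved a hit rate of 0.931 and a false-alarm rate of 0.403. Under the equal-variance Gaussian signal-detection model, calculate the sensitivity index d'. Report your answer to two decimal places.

Φ⁻¹(H) = 1.483
Φ⁻¹(FA) = -0.246
d' = z(H) − z(FA) = 1.483 − (-0.246) = 1.729

d' = 1.73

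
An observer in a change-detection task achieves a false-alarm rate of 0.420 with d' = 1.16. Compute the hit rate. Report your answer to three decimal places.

hit rate = 0.831

z(false-alarm rate) = z(0.420) = -0.2019
z(H) = z(FA) + d' = -0.2019 + 1.16 = 0.9581
hit rate = Φ(0.9581) = 0.8310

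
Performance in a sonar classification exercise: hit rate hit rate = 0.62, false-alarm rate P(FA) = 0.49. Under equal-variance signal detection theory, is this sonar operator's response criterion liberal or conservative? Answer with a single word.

liberal

z(H) = 0.305, z(FA) = -0.025
c = −½·(z(H) + z(FA)) = -0.140
c < 0 → liberal criterion (biased toward responding “yes”).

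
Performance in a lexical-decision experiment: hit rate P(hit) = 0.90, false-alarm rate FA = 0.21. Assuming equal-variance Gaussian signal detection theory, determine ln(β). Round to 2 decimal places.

Φ⁻¹(H) = 1.282
Φ⁻¹(FA) = -0.806
ln β = −½·[z(H)² − z(FA)²] = −0.5 × (1.644 − 0.650) = -0.497

ln β = -0.50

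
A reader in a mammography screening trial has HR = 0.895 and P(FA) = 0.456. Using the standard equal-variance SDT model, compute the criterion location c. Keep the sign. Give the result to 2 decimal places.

z(0.895) = 1.254, z(0.456) = -0.111
c = −½·[z(H) + z(FA)] = −0.5 × (1.254 + (-0.111)) = -0.5715

c = -0.57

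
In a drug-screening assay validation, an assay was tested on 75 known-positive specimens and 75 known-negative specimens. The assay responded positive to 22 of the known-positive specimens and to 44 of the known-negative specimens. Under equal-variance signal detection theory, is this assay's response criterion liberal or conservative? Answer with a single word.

z(H) = -0.544, z(FA) = 0.219
c = −½·(z(H) + z(FA)) = 0.1625
c > 0 → conservative criterion (biased toward responding “no”).

conservative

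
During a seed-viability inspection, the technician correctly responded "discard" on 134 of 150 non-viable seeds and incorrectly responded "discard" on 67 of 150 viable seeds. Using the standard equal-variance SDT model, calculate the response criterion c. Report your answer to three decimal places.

H = 134/150 = 0.8933
FA = 67/150 = 0.4467
z(H) = z(0.8933) = 1.2443
z(FA) = z(0.4467) = -0.1340
c = −½·[z(H) + z(FA)] = −0.5 × (1.2443 + (-0.1340)) = -0.55515

c = -0.555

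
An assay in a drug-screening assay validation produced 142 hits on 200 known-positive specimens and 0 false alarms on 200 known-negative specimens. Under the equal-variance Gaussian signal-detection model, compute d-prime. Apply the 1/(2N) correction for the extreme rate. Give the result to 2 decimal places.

d-prime = 3.36

The false-alarm rate is 0/200 = 0, so apply the 1/(2N) correction: FA → 1/(2·200) = 0.00250.
z(H) = z(0.71000) = 0.553
z(FA) = z(0.00250) = -2.807
d' = 0.553 − (-2.807) = 3.360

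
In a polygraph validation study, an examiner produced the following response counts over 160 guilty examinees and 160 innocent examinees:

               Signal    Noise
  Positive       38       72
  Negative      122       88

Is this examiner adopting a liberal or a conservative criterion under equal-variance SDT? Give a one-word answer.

z(H) = -0.714, z(FA) = -0.126
c = −½·(z(H) + z(FA)) = 0.420
c > 0 → conservative criterion (biased toward responding “no”).

conservative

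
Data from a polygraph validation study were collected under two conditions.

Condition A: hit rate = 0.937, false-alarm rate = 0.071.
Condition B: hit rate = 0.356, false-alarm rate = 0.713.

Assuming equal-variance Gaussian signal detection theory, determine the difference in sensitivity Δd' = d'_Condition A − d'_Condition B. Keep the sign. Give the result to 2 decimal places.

Δd' = 3.93

Condition A: z(0.937) = 1.530, z(0.071) = -1.468, d' = 2.998
Condition B: z(0.356) = -0.369, z(0.713) = 0.562, d' = -0.931
Δd' = d'_Condition A − d'_Condition B = 2.998 − (-0.931) = 3.929
Condition A has the higher sensitivity.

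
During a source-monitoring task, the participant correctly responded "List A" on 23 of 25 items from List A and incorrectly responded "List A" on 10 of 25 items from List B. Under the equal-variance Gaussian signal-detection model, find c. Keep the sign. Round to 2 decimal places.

H = 23/25 = 0.9200
FA = 10/25 = 0.4000
Φ⁻¹(H) = Φ⁻¹(0.9200) = 1.4051
Φ⁻¹(FA) = Φ⁻¹(0.4000) = -0.2533
c = −½·[z(H) + z(FA)] = −0.5 × (1.4051 + (-0.2533)) = -0.5759
c < 0: the participant has a liberal response bias.

c = -0.58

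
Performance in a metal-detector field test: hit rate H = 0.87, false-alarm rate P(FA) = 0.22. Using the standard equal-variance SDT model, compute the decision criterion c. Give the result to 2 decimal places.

c = -0.18

z(H) = 1.126
z(FA) = -0.772
c = −½·[z(H) + z(FA)] = −0.5 × (1.126 + (-0.772)) = -0.177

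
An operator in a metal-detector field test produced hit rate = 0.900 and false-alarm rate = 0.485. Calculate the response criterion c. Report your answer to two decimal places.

z(H) = z(0.900) = 1.2816
z(FA) = z(0.485) = -0.0376
c = −½·[z(H) + z(FA)] = −0.5 × (1.2816 + (-0.0376)) = -0.6220
c < 0: the operator has a liberal response bias.

c = -0.62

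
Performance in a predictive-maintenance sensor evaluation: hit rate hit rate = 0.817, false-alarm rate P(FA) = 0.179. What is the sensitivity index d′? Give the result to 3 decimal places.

z(H) = 0.9040
z(FA) = -0.9192
d' = z(H) − z(FA) = 0.9040 − (-0.9192) = 1.8232

d′ = 1.823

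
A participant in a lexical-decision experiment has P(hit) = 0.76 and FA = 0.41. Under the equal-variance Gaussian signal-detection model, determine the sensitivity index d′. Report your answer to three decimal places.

Φ⁻¹(H) = Φ⁻¹(0.76) = 0.7063
Φ⁻¹(FA) = Φ⁻¹(0.41) = -0.2275
d' = z(H) − z(FA) = 0.7063 − (-0.2275) = 0.9338

d′ = 0.934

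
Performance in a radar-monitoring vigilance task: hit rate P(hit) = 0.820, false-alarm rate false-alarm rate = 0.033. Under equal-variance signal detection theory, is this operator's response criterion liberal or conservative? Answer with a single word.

conservative

z(H) = 0.915, z(FA) = -1.838
c = −½·(z(H) + z(FA)) = 0.4615
c > 0 → conservative criterion (biased toward responding “no”).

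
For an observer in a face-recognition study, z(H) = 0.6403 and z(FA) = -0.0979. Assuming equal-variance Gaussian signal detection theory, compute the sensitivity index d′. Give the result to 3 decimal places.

d' = z(H) − z(FA) = 0.6403 − (-0.0979) = 0.7382

d′ = 0.738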